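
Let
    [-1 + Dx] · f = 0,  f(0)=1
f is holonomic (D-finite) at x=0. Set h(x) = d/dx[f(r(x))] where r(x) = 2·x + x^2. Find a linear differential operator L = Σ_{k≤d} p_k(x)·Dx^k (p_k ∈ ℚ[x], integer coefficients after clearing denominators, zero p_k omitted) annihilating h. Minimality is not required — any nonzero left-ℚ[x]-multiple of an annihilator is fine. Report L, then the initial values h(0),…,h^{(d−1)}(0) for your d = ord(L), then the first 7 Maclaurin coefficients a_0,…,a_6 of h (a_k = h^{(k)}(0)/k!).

L = (3 + 4·x + 2·x^2) + (-1 - x)·Dx  (order 1).
h: a_k = 2, 6, 10, 38/3, 13, 173/15, 407/45, …
ICs: h(0) = 2.

f: a_k = 1, 1, 1/2, 1/6, 1/24, 1/120, 1/720, …
Substitute x→r, Dx→(1/r')Dx; clear ⇒ L₀.
h₀' ⇒ L via d/dx closure of L₀.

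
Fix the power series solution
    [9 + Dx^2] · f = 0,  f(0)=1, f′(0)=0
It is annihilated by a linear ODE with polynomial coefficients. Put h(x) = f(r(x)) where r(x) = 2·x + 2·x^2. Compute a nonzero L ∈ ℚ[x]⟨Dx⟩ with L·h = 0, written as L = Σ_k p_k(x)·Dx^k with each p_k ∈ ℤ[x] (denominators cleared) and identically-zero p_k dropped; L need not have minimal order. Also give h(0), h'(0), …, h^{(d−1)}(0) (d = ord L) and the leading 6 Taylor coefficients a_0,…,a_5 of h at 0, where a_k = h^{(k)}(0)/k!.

f: a_k = 1, 0, -9/2, 0, 27/8, 0, …
L₀ from L_f via x↦r, Dx↦r'^{-1}Dx.
L = (36 + 216·x + 432·x^2 + 288·x^3) - 2·Dx + (1 + 2·x)·Dx^2  (order 2).
h: a_k = 1, 0, -18, -36, 36, 216, …
ICs: h(0) = 1, h′(0) = 0.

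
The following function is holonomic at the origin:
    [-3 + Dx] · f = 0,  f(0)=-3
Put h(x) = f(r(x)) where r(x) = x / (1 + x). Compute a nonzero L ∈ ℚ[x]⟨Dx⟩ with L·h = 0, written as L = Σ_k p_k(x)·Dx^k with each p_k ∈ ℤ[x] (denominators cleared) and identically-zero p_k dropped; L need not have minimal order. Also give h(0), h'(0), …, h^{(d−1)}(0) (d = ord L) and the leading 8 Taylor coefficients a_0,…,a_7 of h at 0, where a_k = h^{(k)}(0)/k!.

f: a_k = -3, -9, -27/2, -27/2, -81/8, -243/40, -243/80, -729/560, …
Change of var in L_f (x↦r) gives L₀.
L = -3 + (1 + 2·x + x^2)·Dx  (order 1).
h: a_k = -3, -9, -9/2, 9/2, -9/8, -63/40, 207/80, -1233/560, …
ICs: h(0) = -3.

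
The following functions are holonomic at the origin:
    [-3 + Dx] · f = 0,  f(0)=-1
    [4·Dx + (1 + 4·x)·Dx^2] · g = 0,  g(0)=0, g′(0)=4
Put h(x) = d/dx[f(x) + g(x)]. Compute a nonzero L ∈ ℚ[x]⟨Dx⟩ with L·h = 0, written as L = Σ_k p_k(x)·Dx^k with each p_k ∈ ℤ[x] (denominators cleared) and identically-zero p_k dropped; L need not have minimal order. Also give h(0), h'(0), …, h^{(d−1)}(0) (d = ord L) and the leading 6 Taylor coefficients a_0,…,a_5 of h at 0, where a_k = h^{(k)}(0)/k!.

L = (-132 - 144·x) + (23 - 72·x - 144·x^2)·Dx + (7 + 40·x + 48·x^2)·Dx^2  (order 2).
h: a_k = 1, -25, 101/2, -539/2, 8111/8, -164083/40, …
ICs: h(0) = 1, h′(0) = -25.

f: a_k = -1, -3, -9/2, -9/2, -27/8, -81/40, …
g: a_k = 0, 4, -8, 64/3, -64, 1024/5, …
h₀=f+g: left-lcm gives L₀, ord ≤ 3.
Derive L from L₀ (diff closure).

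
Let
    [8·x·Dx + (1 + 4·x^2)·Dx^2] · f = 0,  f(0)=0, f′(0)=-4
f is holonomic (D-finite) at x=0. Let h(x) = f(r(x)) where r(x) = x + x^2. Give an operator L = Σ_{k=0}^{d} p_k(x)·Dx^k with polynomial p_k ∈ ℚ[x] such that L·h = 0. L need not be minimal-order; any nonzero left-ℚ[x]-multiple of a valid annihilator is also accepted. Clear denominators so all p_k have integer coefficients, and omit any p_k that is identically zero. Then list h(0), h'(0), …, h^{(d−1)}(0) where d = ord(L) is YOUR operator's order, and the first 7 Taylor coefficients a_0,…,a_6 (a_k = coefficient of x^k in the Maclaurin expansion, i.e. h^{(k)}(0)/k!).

L = (-2 + 8·x + 32·x^2 + 48·x^3 + 24·x^4)·Dx + (1 + 2·x + 4·x^2 + 16·x^3 + 20·x^4 + 8·x^5)·Dx^2  (order 2).
h: a_k = 0, -4, -4, 16/3, 16, 16/5, -176/3, …
ICs: h(0) = 0, h′(0) = -4.

f: a_k = 0, -4, 0, 16/3, 0, -64/5, 0, …
Change of var in L_f (x↦r) gives L₀.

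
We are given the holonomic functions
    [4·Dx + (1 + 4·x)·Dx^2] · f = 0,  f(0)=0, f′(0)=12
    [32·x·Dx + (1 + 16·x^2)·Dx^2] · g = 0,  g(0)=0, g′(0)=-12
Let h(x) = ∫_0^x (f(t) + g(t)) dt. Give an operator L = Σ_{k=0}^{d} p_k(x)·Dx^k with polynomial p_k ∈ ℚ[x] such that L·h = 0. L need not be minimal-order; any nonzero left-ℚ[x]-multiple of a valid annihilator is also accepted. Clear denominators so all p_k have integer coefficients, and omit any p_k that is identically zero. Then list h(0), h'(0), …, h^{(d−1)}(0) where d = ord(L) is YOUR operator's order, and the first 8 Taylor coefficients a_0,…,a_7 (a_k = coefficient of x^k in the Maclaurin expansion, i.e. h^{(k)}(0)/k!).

f: a_k = 0, 12, -24, 64, -192, 3072/5, -2048, 49152/7, …
g: a_k = 0, -12, 0, 64, 0, -3072/5, 0, 49152/7, …
Sum ⇒ L₀ = lclm(L_f,L_g) in ℚ(x)⟨Dx⟩.
∫: right-multiply L₀ by Dx.
L = (-32 - 384·x + 1536·x^2 + 2048·x^3)·Dx^2 + (-16 - 64·x + 3072·x^3 + 4096·x^4)·Dx^3 + (-1 + 4·x + 32·x^2 + 128·x^3 + 768·x^4 + 1024·x^5)·Dx^4  (order 4).
h: a_k = 0, 0, 0, -8, 32, -192/5, 0, -2048/7, …
ICs: h(0) = 0, h′(0) = 0, h′′(0) = 0, h′′′(0) = -48.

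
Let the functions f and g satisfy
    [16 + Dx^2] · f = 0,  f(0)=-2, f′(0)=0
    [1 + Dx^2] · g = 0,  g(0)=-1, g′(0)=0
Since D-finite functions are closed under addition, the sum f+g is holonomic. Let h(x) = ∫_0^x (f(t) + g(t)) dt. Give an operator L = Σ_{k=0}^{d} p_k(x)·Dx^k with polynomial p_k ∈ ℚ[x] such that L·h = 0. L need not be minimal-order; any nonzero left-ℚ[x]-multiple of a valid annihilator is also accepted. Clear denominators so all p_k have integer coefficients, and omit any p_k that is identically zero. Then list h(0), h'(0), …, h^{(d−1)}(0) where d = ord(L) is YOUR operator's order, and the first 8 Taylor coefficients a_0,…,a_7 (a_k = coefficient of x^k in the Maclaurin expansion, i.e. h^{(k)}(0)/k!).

f: a_k = -2, 0, 16, 0, -64/3, 0, 512/45, 0, …
g: a_k = -1, 0, 1/2, 0, -1/24, 0, 1/720, 0, …
Weyl lclm of L_f,L_g ⇒ L₀ (ord ≤ 4).
∫: right-multiply L₀ by Dx.
L = 16·Dx + 17·Dx^3 + Dx^5  (order 5).
h: a_k = 0, -3, 0, 11/2, 0, -171/40, 0, 2731/1680, …
ICs: h(0) = 0, h′(0) = -3, h′′(0) = 0, h′′′(0) = 33, h′′′′(0) = 0.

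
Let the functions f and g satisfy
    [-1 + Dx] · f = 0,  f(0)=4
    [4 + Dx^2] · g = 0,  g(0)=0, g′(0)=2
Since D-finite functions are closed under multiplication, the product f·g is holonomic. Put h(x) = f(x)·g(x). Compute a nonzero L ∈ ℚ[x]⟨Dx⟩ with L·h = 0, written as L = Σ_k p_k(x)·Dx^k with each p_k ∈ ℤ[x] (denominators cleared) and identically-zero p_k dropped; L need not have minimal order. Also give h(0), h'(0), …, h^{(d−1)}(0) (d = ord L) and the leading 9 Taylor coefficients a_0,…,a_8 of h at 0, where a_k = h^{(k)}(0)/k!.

f: a_k = 4, 4, 2, 2/3, 1/6, 1/30, 1/180, 1/1260, 1/10080, …
g: a_k = 0, 2, 0, -4/3, 0, 4/15, 0, -8/315, 0, …
f·g: L₀ = L_f ⊗_s L_g, ord ≤ 1·2.
L = 5 - 2·Dx + Dx^2  (order 2).
h: a_k = 0, 8, 8, -4/3, -4, -19/15, 11/45, 139/630, 1/30, …
ICs: h(0) = 0, h′(0) = 8.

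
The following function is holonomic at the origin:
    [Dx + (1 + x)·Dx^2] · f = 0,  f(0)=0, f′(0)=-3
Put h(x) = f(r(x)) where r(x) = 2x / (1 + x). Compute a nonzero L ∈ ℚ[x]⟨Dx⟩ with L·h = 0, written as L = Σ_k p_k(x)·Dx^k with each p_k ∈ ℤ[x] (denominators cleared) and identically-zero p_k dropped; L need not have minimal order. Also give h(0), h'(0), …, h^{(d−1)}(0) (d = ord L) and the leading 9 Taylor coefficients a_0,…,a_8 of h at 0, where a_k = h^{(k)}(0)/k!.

L = (4 + 6·x)·Dx + (1 + 4·x + 3·x^2)·Dx^2  (order 2).
h: a_k = 0, -6, 12, -26, 60, -726/5, 364, -6558/7, 2460, …
ICs: h(0) = 0, h′(0) = -6.

f: a_k = 0, -3, 3/2, -1, 3/4, -3/5, 1/2, -3/7, 3/8, …
f∘r: x↦r, Dx↦Dx/r' in L_f ⇒ L₀.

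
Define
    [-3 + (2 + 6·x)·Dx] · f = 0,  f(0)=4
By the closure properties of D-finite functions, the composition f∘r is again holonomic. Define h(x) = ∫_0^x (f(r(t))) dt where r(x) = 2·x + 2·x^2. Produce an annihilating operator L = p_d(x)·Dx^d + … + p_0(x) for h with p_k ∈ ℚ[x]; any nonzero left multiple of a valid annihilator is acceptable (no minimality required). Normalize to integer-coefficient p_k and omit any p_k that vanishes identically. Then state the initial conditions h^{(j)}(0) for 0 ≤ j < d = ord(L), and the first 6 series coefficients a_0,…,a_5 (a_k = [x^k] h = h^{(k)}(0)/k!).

f: a_k = 4, 6, -9/2, 27/4, -405/32, 1701/64, …
Change of var in L_f (x↦r) gives L₀.
∫: right-multiply L₀ by Dx.
L = (-3 - 6·x)·Dx + (1 + 6·x + 6·x^2)·Dx^2  (order 2).
h: a_k = 0, 4, 6, -2, 9/2, -117/10, …
ICs: h(0) = 0, h′(0) = 4.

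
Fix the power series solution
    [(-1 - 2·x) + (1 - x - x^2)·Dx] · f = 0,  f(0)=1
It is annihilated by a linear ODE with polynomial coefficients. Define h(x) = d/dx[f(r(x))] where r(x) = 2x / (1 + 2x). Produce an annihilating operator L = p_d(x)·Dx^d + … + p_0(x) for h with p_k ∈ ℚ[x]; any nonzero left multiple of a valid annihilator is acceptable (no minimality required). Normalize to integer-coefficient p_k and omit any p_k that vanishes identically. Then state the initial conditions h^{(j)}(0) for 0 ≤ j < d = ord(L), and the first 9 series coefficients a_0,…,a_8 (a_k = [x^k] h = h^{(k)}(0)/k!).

f: a_k = 1, 1, 2, 3, 5, 8, 13, 21, 34, …
Substitute x→r, Dx→(1/r')Dx; clear ⇒ L₀.
h=h₀': d/dx-closure on L₀ ⇒ L.
L = (4 + 24·x + 96·x^2 + 96·x^3) + (-1 - 10·x - 24·x^2 + 8·x^3 + 48·x^4)·Dx  (order 1).
h: a_k = 2, 8, 0, 64, -160, 768, -2688, 10240, -36864, …
ICs: h(0) = 2.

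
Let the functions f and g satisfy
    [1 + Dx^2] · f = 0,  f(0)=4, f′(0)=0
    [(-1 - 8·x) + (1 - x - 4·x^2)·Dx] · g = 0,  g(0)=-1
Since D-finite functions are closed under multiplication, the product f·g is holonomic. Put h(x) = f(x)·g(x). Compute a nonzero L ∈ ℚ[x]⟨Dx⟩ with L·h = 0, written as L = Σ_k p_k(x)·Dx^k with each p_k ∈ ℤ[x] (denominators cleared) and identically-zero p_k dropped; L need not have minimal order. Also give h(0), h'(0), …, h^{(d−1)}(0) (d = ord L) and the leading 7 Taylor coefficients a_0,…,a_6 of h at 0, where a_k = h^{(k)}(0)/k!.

L = (7 + x + 4·x^2) + (2 + 16·x)·Dx + (-1 + x + 4·x^2)·Dx^2  (order 2).
h: a_k = -4, -4, -18, -34, -637/6, -1453/6, -120029/180, …
ICs: h(0) = -4, h′(0) = -4.

f: a_k = 4, 0, -2, 0, 1/6, 0, -1/180, …
g: a_k = -1, -1, -5, -9, -29, -65, -181, …
h₀=f·g: eliminate ⇒ L₀, order ≤ 2·1.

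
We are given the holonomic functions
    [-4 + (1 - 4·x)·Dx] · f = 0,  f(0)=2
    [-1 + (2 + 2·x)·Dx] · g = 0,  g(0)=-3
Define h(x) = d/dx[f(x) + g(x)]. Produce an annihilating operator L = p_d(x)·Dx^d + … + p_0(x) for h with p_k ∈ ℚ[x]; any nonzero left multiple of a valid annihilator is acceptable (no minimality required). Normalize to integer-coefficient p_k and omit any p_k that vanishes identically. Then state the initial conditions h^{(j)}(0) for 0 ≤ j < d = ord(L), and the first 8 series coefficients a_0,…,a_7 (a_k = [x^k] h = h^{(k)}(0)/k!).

f: a_k = 2, 8, 32, 128, 512, 2048, 8192, 32768, …
g: a_k = -3, -3/2, 3/8, -3/16, 15/128, -21/256, 63/1024, -99/2048, …
L₀ := lclm(L_f,L_g); ord L₀ ≤ 1+1.
h₀' ⇒ L via d/dx closure of L₀.
L = (-216 - 96·x) + (-381 - 792·x - 336·x^2)·Dx + (34 - 78·x - 208·x^2 - 96·x^3)·Dx^2  (order 2).
h: a_k = 13/2, 259/4, 6135/16, 65551/32, 2621335/256, 25166013/512, 469761355/2048, 4294968583/4096, …
ICs: h(0) = 13/2, h′(0) = 259/4.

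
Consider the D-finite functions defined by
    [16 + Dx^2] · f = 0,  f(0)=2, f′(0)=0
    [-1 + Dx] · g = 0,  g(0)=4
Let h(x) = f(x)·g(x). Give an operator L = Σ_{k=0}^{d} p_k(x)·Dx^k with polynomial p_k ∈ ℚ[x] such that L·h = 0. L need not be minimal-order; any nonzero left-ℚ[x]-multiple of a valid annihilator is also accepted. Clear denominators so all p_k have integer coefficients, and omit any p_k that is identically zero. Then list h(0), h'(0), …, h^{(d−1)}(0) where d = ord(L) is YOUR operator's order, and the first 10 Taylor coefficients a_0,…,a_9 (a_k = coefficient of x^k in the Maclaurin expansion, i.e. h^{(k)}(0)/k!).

f: a_k = 2, 0, -16, 0, 64/3, 0, -512/45, 0, 1024/315, 0, …
g: a_k = 4, 4, 2, 2/3, 1/6, 1/30, 1/180, 1/1260, 1/10080, 1/90720, …
L₀ := L_f ⊗_s L_g (sym. prod.), ord ≤ 2.
L = 17 - 2·Dx + Dx^2  (order 2).
h: a_k = 8, 8, -60, -188/3, 161/3, 1121/15, -11/2, -20047/630, -31679/5040, 277441/45360, …
ICs: h(0) = 8, h′(0) = 8.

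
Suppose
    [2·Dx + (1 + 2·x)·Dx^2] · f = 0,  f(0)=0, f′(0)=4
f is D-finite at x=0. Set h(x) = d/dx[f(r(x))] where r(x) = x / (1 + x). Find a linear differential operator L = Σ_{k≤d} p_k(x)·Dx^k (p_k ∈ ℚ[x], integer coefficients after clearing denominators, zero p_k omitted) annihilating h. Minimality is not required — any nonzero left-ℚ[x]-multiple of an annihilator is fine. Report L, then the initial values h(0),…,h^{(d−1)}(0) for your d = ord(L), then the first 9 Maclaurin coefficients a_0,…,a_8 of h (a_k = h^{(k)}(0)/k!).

f: a_k = 0, 4, -4, 16/3, -8, 64/5, -64/3, 256/7, -64, …
h₀=f(r): pull back L_f along r ⇒ L₀.
Differentiate: ansatz ord ≤ ord L₀ ⇒ L.
L = (4 + 6·x) + (1 + 4·x + 3·x^2)·Dx  (order 1).
h: a_k = 4, -16, 52, -160, 484, -1456, 4372, -13120, 39364, …
ICs: h(0) = 4.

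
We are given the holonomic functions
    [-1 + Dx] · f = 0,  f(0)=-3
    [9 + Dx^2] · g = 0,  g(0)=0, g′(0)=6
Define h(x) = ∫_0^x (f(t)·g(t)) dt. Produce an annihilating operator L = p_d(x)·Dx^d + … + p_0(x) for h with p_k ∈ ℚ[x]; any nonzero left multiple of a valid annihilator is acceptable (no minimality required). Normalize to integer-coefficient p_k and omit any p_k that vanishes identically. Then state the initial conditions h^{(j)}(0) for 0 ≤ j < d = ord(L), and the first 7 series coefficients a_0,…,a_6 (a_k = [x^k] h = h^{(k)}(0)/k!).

f: a_k = -3, -3, -3/2, -1/2, -1/8, -1/40, -1/240, …
g: a_k = 0, 6, 0, -9, 0, 81/20, 0, …
h₀=f·g: eliminate ⇒ L₀, order ≤ 1·2.
h=∫₀ˣh₀: take L = L₀·Dx.
L = 10·Dx - 2·Dx^2 + Dx^3  (order 3).
h: a_k = 0, 0, -9, -6, 9/2, 24/5, 1/10, …
ICs: h(0) = 0, h′(0) = 0, h′′(0) = -18.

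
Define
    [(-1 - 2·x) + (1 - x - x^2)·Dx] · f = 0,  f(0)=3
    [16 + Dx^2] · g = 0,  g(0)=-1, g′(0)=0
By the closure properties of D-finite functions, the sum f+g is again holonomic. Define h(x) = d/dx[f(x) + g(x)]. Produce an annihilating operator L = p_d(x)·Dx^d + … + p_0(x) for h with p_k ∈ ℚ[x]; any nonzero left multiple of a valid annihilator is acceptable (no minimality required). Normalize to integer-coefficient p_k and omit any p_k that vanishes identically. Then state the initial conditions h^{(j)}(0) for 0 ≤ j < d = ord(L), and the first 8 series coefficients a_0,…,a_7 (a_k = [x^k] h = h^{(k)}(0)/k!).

f: a_k = 3, 3, 6, 9, 15, 24, 39, 63, …
g: a_k = -1, 0, 8, 0, -32/3, 0, 256/45, 0, …
Weyl lclm of L_f,L_g ⇒ L₀ (ord ≤ 3).
Derive L from L₀ (diff closure).
L = (1472 + 2624·x + 2560·x^2 + 640·x^3 + 2240·x^4 + 2304·x^5 + 768·x^6) + (-272 - 112·x + 1008·x^2 - 160·x^3 - 800·x^4 + 576·x^5 + 896·x^6 + 256·x^7)·Dx + (92 + 164·x + 160·x^2 + 40·x^3 + 140·x^4 + 144·x^5 + 48·x^6)·Dx^2 + (-17 - 7·x + 63·x^2 - 10·x^3 - 50·x^4 + 36·x^5 + 56·x^6 + 16·x^7)·Dx^3  (order 3).
h: a_k = 3, 28, 27, 52/3, 120, 4022/15, 441, 252944/315, …
ICs: h(0) = 3, h′(0) = 28, h′′(0) = 54.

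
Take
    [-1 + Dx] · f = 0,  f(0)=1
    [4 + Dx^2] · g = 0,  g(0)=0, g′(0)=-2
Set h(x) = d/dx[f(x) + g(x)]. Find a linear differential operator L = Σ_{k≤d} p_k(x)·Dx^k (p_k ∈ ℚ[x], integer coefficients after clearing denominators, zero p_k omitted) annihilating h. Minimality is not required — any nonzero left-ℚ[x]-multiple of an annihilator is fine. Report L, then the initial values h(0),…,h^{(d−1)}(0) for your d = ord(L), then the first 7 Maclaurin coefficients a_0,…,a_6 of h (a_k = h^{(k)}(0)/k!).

f: a_k = 1, 1, 1/2, 1/6, 1/24, 1/120, 1/720, …
g: a_k = 0, -2, 0, 4/3, 0, -4/15, 0, …
Sum ⇒ L₀ = lclm(L_f,L_g) in ℚ(x)⟨Dx⟩.
h₀' ⇒ L via d/dx closure of L₀.
L = 4 - 4·Dx + Dx^2 - Dx^3  (order 3).
h: a_k = -1, 1, 9/2, 1/6, -31/24, 1/120, 43/240, …
ICs: h(0) = -1, h′(0) = 1, h′′(0) = 9.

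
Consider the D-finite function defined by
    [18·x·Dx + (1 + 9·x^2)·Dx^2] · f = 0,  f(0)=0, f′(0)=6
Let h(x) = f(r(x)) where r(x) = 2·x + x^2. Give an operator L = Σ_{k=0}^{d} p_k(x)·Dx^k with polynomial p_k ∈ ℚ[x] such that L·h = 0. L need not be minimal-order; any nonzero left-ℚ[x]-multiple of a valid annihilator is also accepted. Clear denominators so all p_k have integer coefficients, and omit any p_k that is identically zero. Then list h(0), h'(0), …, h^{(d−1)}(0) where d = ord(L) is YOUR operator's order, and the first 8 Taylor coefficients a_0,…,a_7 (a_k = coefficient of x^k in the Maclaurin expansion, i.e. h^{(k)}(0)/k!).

f: a_k = 0, 6, 0, -18, 0, 486/5, 0, -4374/7, …
h₀=f(r): pull back L_f along r ⇒ L₀.
L = (-1 + 72·x + 144·x^2 + 108·x^3 + 27·x^4)·Dx + (1 + x + 36·x^2 + 72·x^3 + 45·x^4 + 9·x^5)·Dx^2  (order 2).
h: a_k = 0, 12, 6, -144, -216, 15012/5, 7758, -505440/7, …
ICs: h(0) = 0, h′(0) = 12.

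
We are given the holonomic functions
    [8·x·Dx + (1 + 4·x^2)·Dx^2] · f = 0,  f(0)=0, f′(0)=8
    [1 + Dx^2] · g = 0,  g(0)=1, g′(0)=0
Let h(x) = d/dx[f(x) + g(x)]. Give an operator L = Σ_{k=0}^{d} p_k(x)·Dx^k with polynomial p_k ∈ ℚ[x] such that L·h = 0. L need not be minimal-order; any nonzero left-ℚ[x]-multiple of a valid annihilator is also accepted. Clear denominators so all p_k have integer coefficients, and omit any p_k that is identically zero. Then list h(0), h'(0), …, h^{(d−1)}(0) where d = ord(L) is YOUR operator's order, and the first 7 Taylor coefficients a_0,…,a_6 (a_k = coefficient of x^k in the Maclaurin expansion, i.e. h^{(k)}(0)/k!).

f: a_k = 0, 8, 0, -32/3, 0, 128/5, 0, …
g: a_k = 1, 0, -1/2, 0, 1/24, 0, -1/720, …
h₀=f+g: left-lcm gives L₀, ord ≤ 4.
Differentiate: ansatz ord ≤ ord L₀ ⇒ L.
L = (-376·x + 1600·x^3 + 128·x^5) + (-7 + 76·x^2 + 432·x^4 + 64·x^6)·Dx + (-376·x + 1600·x^3 + 128·x^5)·Dx^2 + (-7 + 76·x^2 + 432·x^4 + 64·x^6)·Dx^3  (order 3).
h: a_k = 8, -1, -32, 1/6, 128, -1/120, -512, …
ICs: h(0) = 8, h′(0) = -1, h′′(0) = -64.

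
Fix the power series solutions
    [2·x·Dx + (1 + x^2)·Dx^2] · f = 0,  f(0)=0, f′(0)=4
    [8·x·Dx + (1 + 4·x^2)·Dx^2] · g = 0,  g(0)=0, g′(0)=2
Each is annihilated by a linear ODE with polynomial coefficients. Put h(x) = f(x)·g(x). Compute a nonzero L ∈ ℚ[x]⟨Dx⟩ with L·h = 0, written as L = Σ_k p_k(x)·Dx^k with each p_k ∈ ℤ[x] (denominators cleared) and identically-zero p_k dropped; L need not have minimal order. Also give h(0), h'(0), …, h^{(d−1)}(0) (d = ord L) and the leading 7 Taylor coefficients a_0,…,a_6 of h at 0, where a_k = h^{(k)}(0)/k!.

L = (-96·x - 800·x^3 - 1024·x^5 + 640·x^7 + 1536·x^9)·Dx + (-20 - 412·x^2 - 1440·x^4 - 896·x^6 + 2240·x^8 + 2304·x^10)·Dx^2 + (-40·x - 280·x^3 - 480·x^5 + 272·x^7 + 1280·x^9 + 768·x^11)·Dx^3 + (-1 - 10·x^2 - 29·x^4 + 116·x^8 + 160·x^10 + 64·x^12)·Dx^4  (order 4).
h: a_k = 0, 0, 8, 0, -40/3, 0, 1384/45, …
ICs: h(0) = 0, h′(0) = 0, h′′(0) = 16, h′′′(0) = 0.

f: a_k = 0, 4, 0, -4/3, 0, 4/5, 0, …
g: a_k = 0, 2, 0, -8/3, 0, 32/5, 0, …
Sym-product of L_f,L_g gives L₀ (≤ ord 4).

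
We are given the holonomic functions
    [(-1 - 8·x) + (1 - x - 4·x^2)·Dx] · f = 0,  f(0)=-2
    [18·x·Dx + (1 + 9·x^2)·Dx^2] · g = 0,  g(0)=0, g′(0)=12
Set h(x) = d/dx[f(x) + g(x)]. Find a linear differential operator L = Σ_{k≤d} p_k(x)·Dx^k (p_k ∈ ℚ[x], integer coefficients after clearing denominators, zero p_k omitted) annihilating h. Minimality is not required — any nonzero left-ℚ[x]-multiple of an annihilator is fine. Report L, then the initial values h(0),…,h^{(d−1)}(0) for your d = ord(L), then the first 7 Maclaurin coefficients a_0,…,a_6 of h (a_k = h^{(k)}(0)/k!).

f: a_k = -2, -2, -10, -18, -58, -130, -362, …
g: a_k = 0, 12, 0, -36, 0, 972/5, 0, …
Weyl lclm of L_f,L_g ⇒ L₀ (ord ≤ 3).
h=h₀': d/dx-closure on L₀ ⇒ L.
L = (-90 + 360·x + 6462·x^2 + 14688·x^3 + 63936·x^4 + 31104·x^6) + (36 + 294·x + 324·x^2 + 3198·x^3 + 13680·x^4 + 46080·x^5 + 3888·x^6 + 31104·x^7)·Dx + (-5 - 16·x - 160·x^2 + 96·x^3 - 555·x^4 + 2304·x^5 + 4896·x^6 + 1296·x^7 + 5184·x^8)·Dx^2  (order 2).
h: a_k = 10, -20, -162, -232, 322, -2172, -14922, …
ICs: h(0) = 10, h′(0) = -20.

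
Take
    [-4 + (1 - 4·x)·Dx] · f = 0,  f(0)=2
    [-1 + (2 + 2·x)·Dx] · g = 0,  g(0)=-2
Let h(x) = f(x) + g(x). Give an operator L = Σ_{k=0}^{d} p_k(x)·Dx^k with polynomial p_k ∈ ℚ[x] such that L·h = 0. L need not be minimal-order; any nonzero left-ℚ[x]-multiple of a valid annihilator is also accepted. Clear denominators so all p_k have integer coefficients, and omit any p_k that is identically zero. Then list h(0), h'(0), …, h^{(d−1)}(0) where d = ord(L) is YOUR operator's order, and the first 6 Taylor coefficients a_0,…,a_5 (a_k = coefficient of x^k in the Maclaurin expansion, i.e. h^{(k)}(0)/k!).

f: a_k = 2, 8, 32, 128, 512, 2048, …
g: a_k = -2, -1, 1/4, -1/8, 5/64, -7/128, …
Sum ⇒ L₀ = lclm(L_f,L_g) in ℚ(x)⟨Dx⟩.
L = (-68 - 48·x) + (129 + 248·x + 144·x^2)·Dx + (-14 + 18·x + 128·x^2 + 96·x^3)·Dx^2  (order 2).
h: a_k = 0, 7, 129/4, 1023/8, 32773/64, 262137/128, …
ICs: h(0) = 0, h′(0) = 7.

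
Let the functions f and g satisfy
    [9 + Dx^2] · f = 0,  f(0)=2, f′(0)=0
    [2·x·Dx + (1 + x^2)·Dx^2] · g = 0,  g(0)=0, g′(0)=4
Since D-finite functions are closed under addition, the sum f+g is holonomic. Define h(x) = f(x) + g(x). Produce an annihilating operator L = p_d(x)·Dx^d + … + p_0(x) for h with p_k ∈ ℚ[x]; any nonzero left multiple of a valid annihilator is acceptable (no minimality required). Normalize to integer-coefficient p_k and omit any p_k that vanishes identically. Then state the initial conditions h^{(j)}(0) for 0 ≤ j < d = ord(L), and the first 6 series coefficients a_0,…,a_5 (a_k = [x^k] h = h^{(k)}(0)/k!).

L = (-54·x + 540·x^3 + 162·x^5)·Dx + (63 + 279·x^2 + 297·x^4 + 81·x^6)·Dx^2 + (-6·x + 60·x^3 + 18·x^5)·Dx^3 + (7 + 31·x^2 + 33·x^4 + 9·x^6)·Dx^4  (order 4).
h: a_k = 2, 4, -9, -4/3, 27/4, 4/5, …
ICs: h(0) = 2, h′(0) = 4, h′′(0) = -18, h′′′(0) = -8.

f: a_k = 2, 0, -9, 0, 27/4, 0, …
g: a_k = 0, 4, 0, -4/3, 0, 4/5, …
f+g: L₀ = lclm(L_f,L_g), ord ≤ 2+2.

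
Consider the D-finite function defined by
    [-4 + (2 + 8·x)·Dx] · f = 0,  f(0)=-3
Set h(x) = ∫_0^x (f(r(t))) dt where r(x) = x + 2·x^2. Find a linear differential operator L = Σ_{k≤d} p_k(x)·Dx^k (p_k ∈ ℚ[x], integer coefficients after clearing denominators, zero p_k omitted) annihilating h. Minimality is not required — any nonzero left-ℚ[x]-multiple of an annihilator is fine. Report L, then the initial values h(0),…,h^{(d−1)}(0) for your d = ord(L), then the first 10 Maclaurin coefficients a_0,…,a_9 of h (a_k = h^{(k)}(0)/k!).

f: a_k = -3, -6, 6, -12, 30, -84, 252, -792, 2574, -8580, …
Change of var in L_f (x↦r) gives L₀.
h=∫h₀ ⇒ L = L₀·Dx.
L = (-2 - 8·x)·Dx + (1 + 4·x + 8·x^2)·Dx^2  (order 2).
h: a_k = 0, -3, -3, -2, 3, -18/5, 2, 36/7, -21, 122/3, …
ICs: h(0) = 0, h′(0) = -3.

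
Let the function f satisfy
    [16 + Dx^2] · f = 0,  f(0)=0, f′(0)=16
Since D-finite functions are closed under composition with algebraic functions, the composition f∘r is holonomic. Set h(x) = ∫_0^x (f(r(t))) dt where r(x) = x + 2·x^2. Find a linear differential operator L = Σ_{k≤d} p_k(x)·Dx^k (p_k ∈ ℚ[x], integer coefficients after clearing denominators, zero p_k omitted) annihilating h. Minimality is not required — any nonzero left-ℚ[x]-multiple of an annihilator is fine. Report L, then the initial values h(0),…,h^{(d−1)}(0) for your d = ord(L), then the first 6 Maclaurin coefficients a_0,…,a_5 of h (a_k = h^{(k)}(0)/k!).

f: a_k = 0, 16, 0, -128/3, 0, 512/15, …
L₀ from L_f via x↦r, Dx↦r'^{-1}Dx.
Integrate: L := L₀·Dx.
L = (16 + 192·x + 768·x^2 + 1024·x^3)·Dx - 4·Dx^2 + (1 + 4·x)·Dx^3  (order 3).
h: a_k = 0, 0, 8, 32/3, -32/3, -256/5, …
ICs: h(0) = 0, h′(0) = 0, h′′(0) = 16.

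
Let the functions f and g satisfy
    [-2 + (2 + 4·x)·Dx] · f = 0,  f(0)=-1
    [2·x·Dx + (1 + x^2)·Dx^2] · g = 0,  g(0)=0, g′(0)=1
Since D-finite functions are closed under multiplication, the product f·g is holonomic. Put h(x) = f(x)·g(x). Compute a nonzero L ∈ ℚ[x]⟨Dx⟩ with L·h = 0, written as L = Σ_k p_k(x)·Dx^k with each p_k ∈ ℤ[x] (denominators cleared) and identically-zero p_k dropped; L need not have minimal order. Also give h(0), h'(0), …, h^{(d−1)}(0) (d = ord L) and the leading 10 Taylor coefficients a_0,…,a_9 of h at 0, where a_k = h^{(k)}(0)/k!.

f: a_k = -1, -1, 1/2, -1/2, 5/8, -7/8, 21/16, -33/16, 429/128, -715/128, …
g: a_k = 0, 1, 0, -1/3, 0, 1/5, 0, -1/7, 0, 1/9, …
Product ⇒ symmetric product L₀, ord ≤ 2.
L = (3 - 2·x - x^2) + (-2 - 2·x + 6·x^2 + 4·x^3)·Dx + (1 + 4·x + 5·x^2 + 4·x^3 + 4·x^4)·Dx^2  (order 2).
h: a_k = 0, -1, -1, 5/6, -1/6, 31/120, -109/120, 2263/1680, -2903/1680, 23035/8064, …
ICs: h(0) = 0, h′(0) = -1.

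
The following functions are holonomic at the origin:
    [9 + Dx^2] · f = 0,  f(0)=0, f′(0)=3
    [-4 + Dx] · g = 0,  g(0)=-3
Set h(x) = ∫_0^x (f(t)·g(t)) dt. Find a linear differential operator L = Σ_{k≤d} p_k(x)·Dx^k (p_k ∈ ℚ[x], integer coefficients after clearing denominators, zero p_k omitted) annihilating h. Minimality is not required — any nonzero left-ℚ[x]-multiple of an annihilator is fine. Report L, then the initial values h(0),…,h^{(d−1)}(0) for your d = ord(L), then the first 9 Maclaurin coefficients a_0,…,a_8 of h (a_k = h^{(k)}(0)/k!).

f: a_k = 0, 3, 0, -9/2, 0, 81/40, 0, -243/560, 0, …
g: a_k = -3, -12, -24, -32, -32, -128/5, -256/15, -1024/105, -512/105, …
L₀ := L_f ⊗_s L_g (sym. prod.), ord ≤ 2.
∫: right-multiply L₀ by Dx.
L = 25·Dx - 8·Dx^2 + Dx^3  (order 3).
h: a_k = 0, 0, -9/2, -12, -117/8, -42/5, 79/80, 429/70, 25481/4480, …
ICs: h(0) = 0, h′(0) = 0, h′′(0) = -9.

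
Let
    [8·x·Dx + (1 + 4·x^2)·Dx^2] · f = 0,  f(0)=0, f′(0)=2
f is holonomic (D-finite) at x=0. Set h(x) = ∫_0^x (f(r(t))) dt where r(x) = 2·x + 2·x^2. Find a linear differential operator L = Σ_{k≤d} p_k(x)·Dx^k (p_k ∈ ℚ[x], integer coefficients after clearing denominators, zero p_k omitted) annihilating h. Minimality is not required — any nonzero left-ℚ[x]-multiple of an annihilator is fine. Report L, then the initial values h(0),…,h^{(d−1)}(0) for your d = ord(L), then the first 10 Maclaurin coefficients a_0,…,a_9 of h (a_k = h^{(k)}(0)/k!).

L = (-2 + 32·x + 128·x^2 + 192·x^3 + 96·x^4)·Dx^2 + (1 + 2·x + 16·x^2 + 64·x^3 + 80·x^4 + 32·x^5)·Dx^3  (order 3).
h: a_k = 0, 0, 2, 4/3, -16/3, -64/5, 352/15, 3008/21, -256/7, -14336/9, …
ICs: h(0) = 0, h′(0) = 0, h′′(0) = 4.

f: a_k = 0, 2, 0, -8/3, 0, 32/5, 0, -128/7, 0, 512/9, …
Change of var in L_f (x↦r) gives L₀.
h=∫₀ˣh₀: take L = L₀·Dx.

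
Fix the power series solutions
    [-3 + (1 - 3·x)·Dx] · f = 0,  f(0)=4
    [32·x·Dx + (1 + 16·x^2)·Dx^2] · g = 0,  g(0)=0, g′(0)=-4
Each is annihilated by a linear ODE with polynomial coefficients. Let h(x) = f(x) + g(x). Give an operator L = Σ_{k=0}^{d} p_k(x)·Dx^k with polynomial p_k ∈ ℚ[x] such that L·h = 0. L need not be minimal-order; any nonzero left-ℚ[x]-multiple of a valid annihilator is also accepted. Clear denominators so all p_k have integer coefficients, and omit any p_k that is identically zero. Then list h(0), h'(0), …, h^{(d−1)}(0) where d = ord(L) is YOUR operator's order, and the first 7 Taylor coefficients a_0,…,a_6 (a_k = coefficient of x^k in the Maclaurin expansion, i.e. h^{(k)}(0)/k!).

L = (-96 + 1152·x + 4608·x^2)·Dx + (43 - 96·x + 240·x^2 + 4608·x^3)·Dx^2 + (-3 - 7·x - 112·x^3 + 768·x^4)·Dx^3  (order 3).
h: a_k = 4, 8, 36, 388/3, 324, 3836/5, 2916, …
ICs: h(0) = 4, h′(0) = 8, h′′(0) = 72.

f: a_k = 4, 12, 36, 108, 324, 972, 2916, …
g: a_k = 0, -4, 0, 64/3, 0, -1024/5, 0, …
h₀=f+g: left-lcm gives L₀, ord ≤ 3.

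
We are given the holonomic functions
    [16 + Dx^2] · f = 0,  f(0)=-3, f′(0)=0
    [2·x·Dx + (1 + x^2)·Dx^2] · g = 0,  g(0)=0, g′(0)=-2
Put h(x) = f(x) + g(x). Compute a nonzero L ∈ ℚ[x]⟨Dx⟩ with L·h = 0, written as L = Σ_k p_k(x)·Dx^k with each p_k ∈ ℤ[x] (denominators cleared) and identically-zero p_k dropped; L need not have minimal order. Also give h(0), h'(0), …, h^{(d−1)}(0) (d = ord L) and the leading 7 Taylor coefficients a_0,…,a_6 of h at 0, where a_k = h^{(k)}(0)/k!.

f: a_k = -3, 0, 24, 0, -32, 0, 256/15, …
g: a_k = 0, -2, 0, 2/3, 0, -2/5, 0, …
L₀ := lclm(L_f,L_g); ord L₀ ≤ 2+2.
L = (64·x + 704·x^3 + 256·x^5)·Dx + (112 + 416·x^2 + 432·x^4 + 128·x^6)·Dx^2 + (4·x + 44·x^3 + 16·x^5)·Dx^3 + (7 + 26·x^2 + 27·x^4 + 8·x^6)·Dx^4  (order 4).
h: a_k = -3, -2, 24, 2/3, -32, -2/5, 256/15, …
ICs: h(0) = -3, h′(0) = -2, h′′(0) = 48, h′′′(0) = 4.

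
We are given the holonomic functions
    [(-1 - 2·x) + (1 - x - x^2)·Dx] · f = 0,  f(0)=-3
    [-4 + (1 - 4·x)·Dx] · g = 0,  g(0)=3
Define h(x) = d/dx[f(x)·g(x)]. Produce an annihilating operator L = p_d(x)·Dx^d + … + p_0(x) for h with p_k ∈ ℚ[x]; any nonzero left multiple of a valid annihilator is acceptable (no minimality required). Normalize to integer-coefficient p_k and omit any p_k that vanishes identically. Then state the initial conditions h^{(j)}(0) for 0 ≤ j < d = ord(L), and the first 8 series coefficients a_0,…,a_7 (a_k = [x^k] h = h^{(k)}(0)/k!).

f: a_k = -3, -3, -6, -9, -15, -24, -39, -63, …
g: a_k = 3, 12, 48, 192, 768, 3072, 12288, 49152, …
L₀ := L_f ⊗_s L_g (sym. prod.), ord ≤ 1.
h₀' ⇒ L via d/dx closure of L₀.
L = (44 - 114·x - 66·x^2 + 192·x^3 + 192·x^4) + (-5 + 31·x - 33·x^2 - 62·x^3 + 60·x^4 + 48·x^5)·Dx  (order 1).
h: a_k = -45, -396, -2457, -13284, -66780, -321246, -1500471, -6861744, …
ICs: h(0) = -45.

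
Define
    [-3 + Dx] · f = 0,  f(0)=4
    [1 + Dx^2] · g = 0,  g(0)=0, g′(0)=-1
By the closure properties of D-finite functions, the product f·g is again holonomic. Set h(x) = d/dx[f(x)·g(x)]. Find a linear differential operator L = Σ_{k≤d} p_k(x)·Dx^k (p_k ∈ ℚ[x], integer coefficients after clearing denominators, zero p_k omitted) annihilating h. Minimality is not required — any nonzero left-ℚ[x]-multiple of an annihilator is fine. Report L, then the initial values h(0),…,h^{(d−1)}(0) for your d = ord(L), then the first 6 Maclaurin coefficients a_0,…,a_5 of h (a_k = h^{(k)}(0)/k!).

f: a_k = 4, 12, 18, 18, 27/2, 81/10, …
g: a_k = 0, -1, 0, 1/6, 0, -1/120, …
Product ⇒ symmetric product L₀, ord ≤ 2.
Derive L from L₀ (diff closure).
L = 10 - 6·Dx + Dx^2  (order 2).
h: a_k = -4, -24, -52, -64, -158/3, -156/5, …
ICs: h(0) = -4, h′(0) = -24.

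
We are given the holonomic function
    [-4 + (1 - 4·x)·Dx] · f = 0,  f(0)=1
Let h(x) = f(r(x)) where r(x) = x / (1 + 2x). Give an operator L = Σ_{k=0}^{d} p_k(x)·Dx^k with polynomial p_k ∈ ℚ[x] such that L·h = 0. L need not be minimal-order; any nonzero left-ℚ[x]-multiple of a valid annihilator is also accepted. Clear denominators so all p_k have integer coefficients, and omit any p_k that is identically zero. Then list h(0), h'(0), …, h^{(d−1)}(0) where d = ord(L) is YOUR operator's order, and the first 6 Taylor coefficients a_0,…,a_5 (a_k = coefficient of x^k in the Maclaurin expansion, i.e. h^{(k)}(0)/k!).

L = 4 + (-1 + 4·x^2)·Dx  (order 1).
h: a_k = 1, 4, 8, 16, 32, 64, …
ICs: h(0) = 1.

f: a_k = 1, 4, 16, 64, 256, 1024, …
h₀=f(r): pull back L_f along r ⇒ L₀.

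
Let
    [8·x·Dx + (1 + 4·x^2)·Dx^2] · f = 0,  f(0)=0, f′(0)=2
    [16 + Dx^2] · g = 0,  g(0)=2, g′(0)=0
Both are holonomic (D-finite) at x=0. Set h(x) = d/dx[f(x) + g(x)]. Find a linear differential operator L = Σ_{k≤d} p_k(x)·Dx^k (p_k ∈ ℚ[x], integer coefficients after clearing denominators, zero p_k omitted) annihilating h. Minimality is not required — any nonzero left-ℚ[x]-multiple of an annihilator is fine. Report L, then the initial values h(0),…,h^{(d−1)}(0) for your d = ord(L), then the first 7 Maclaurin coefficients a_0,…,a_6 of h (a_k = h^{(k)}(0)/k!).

L = (-512·x + 5120·x^3 + 4096·x^5) + (16 + 512·x^2 + 2304·x^4 + 2048·x^6)·Dx + (-32·x + 320·x^3 + 256·x^5)·Dx^2 + (1 + 32·x^2 + 144·x^4 + 128·x^6)·Dx^3  (order 3).
h: a_k = 2, -32, -8, 256/3, 32, -1024/15, -128, …
ICs: h(0) = 2, h′(0) = -32, h′′(0) = -16.

f: a_k = 0, 2, 0, -8/3, 0, 32/5, 0, …
g: a_k = 2, 0, -16, 0, 64/3, 0, -512/45, …
Sum ⇒ L₀ = lclm(L_f,L_g) in ℚ(x)⟨Dx⟩.
Derive L from L₀ (diff closure).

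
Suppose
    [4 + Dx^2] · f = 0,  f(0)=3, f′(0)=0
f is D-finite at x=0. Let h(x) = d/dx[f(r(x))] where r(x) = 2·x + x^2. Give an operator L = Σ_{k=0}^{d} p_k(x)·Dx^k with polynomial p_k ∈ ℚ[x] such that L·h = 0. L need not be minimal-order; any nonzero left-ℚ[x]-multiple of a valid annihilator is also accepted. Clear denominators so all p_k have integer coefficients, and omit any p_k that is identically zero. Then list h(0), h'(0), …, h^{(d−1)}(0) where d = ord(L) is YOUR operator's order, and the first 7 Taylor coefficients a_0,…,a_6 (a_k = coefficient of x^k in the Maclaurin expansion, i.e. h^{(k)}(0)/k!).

L = (19 + 64·x + 96·x^2 + 64·x^3 + 16·x^4) + (-3 - 3·x)·Dx + (1 + 2·x + x^2)·Dx^2  (order 2).
h: a_k = 0, -48, -72, 104, 320, 928/5, -1232/5, …
ICs: h(0) = 0, h′(0) = -48.

f: a_k = 3, 0, -6, 0, 2, 0, -4/15, …
f∘r: x↦r, Dx↦Dx/r' in L_f ⇒ L₀.
Derive L from L₀ (diff closure).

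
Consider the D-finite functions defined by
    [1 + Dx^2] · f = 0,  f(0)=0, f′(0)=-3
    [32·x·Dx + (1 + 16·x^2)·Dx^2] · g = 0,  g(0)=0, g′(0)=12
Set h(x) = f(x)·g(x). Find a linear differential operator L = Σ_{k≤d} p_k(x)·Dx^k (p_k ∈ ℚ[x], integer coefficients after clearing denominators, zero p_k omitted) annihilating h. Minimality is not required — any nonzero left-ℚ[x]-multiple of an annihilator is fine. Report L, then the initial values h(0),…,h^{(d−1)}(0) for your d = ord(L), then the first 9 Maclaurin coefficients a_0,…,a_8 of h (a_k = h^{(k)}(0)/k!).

L = (1105 + 51776·x^2 + 22016·x^4 + 16384·x^6 + 65536·x^8) + (2112·x + 35840·x^3 + 49152·x^5 + 262144·x^7)·Dx + (1122 + 52352·x^2 + 27648·x^4 + 32768·x^6 + 131072·x^8)·Dx^2 + (2112·x + 35840·x^3 + 49152·x^5 + 262144·x^7)·Dx^3 + (17 + 576·x^2 + 5632·x^4 + 16384·x^6 + 65536·x^8)·Dx^4  (order 4).
h: a_k = 0, 0, -36, 0, 198, 0, -3751/2, 0, 427479/20, …
ICs: h(0) = 0, h′(0) = 0, h′′(0) = -72, h′′′(0) = 0.

f: a_k = 0, -3, 0, 1/2, 0, -1/40, 0, 1/1680, 0, …
g: a_k = 0, 12, 0, -64, 0, 3072/5, 0, -49152/7, 0, …
Sym-product of L_f,L_g gives L₀ (≤ ord 4).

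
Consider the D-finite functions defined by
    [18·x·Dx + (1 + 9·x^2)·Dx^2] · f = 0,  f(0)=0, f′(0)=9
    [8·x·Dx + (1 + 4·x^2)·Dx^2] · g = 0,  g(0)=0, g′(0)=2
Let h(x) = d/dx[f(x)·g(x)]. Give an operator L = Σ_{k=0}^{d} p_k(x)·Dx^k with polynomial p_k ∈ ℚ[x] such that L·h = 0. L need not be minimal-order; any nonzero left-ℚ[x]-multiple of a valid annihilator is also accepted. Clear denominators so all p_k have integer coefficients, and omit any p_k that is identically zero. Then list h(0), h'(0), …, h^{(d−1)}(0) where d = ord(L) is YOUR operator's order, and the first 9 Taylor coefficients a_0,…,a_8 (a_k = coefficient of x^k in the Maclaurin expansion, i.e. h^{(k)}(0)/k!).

L = (-864·x - 18720·x^3 - 82944·x^5 + 134784·x^7 + 1119744·x^9) + (-52 - 3036·x^2 - 33696·x^4 - 72576·x^6 + 471744·x^8 + 1679616·x^10)·Dx + (-104·x - 2072·x^3 - 11232·x^5 + 13968·x^7 + 269568·x^9 + 559872·x^11)·Dx^2 + (-1 - 26·x^2 - 205·x^4 + 7380·x^8 + 33696·x^10 + 46656·x^12)·Dx^3  (order 3).
h: a_k = 0, 36, 0, -312, 0, 12636/5, 0, -728208/35, 0, …
ICs: h(0) = 0, h′(0) = 36, h′′(0) = 0.

f: a_k = 0, 9, 0, -27, 0, 729/5, 0, -6561/7, 0, …
g: a_k = 0, 2, 0, -8/3, 0, 32/5, 0, -128/7, 0, …
Product ⇒ symmetric product L₀, ord ≤ 4.
h=h₀': d/dx-closure on L₀ ⇒ L.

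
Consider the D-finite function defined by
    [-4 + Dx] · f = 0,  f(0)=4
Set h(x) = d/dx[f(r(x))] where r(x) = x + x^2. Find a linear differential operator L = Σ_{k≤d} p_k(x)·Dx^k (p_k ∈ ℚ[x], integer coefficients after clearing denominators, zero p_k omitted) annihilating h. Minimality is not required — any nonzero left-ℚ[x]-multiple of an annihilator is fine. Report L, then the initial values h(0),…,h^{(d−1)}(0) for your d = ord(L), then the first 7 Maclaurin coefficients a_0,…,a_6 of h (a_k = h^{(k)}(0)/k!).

L = (6 + 16·x + 16·x^2) + (-1 - 2·x)·Dx  (order 1).
h: a_k = 16, 96, 320, 2432/3, 1664, 44288/15, 208384/45, …
ICs: h(0) = 16.

f: a_k = 4, 16, 32, 128/3, 128/3, 512/15, 1024/45, …
L₀ from L_f via x↦r, Dx↦r'^{-1}Dx.
Derive L from L₀ (diff closure).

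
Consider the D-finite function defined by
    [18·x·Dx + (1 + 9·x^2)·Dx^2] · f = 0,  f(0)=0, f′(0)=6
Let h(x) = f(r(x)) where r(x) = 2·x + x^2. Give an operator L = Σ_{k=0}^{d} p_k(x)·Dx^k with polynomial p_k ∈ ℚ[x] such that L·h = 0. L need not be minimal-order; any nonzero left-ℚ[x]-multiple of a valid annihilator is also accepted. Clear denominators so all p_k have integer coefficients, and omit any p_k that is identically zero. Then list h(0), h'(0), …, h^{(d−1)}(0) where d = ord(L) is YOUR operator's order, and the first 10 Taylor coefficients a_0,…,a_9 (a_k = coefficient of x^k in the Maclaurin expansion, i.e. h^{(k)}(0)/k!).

f: a_k = 0, 6, 0, -18, 0, 486/5, 0, -4374/7, 0, 4374, …
Change of var in L_f (x↦r) gives L₀.
L = (-1 + 72·x + 144·x^2 + 108·x^3 + 27·x^4)·Dx + (1 + x + 36·x^2 + 72·x^3 + 45·x^4 + 9·x^5)·Dx^2  (order 2).
h: a_k = 0, 12, 6, -144, -216, 15012/5, 7758, -505440/7, -276048, 1820556, …
ICs: h(0) = 0, h′(0) = 12.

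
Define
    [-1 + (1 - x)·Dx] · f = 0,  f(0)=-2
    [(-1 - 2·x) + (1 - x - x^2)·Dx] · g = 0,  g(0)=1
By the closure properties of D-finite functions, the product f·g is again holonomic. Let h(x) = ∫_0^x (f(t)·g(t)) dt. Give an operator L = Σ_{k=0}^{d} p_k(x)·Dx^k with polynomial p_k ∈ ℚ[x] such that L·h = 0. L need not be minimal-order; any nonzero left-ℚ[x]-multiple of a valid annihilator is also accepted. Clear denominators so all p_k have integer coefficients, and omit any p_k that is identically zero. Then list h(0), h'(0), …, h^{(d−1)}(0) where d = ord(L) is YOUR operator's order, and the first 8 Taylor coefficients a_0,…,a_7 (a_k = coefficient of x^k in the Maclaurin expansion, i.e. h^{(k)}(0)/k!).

f: a_k = -2, -2, -2, -2, -2, -2, -2, -2, …
g: a_k = 1, 1, 2, 3, 5, 8, 13, 21, …
h₀=f·g: eliminate ⇒ L₀, order ≤ 1·1.
h=∫h₀ ⇒ L = L₀·Dx.
L = (-2 + 3·x^2)·Dx + (1 - 2·x + x^3)·Dx^2  (order 2).
h: a_k = 0, -2, -2, -8/3, -7/2, -24/5, -20/3, -66/7, …
ICs: h(0) = 0, h′(0) = -2.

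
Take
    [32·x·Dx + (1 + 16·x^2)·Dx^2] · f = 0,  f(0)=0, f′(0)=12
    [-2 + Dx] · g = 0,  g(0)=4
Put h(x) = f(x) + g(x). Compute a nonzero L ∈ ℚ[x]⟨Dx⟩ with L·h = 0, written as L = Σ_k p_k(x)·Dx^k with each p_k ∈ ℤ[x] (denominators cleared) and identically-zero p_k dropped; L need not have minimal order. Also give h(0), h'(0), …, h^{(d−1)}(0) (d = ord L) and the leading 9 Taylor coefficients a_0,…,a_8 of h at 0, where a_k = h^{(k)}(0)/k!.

L = (32 - 64·x - 1536·x^2 - 1024·x^3)·Dx + (-18 + 704·x^2 - 512·x^4)·Dx^2 + (1 + 16·x + 32·x^2 + 256·x^3 + 256·x^4)·Dx^3  (order 3).
h: a_k = 4, 20, 8, -176/3, 8/3, 9232/15, 16/45, -2211808/315, 8/315, …
ICs: h(0) = 4, h′(0) = 20, h′′(0) = 16.

f: a_k = 0, 12, 0, -64, 0, 3072/5, 0, -49152/7, 0, …
g: a_k = 4, 8, 8, 16/3, 8/3, 16/15, 16/45, 32/315, 8/315, …
Weyl lclm of L_f,L_g ⇒ L₀ (ord ≤ 3).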